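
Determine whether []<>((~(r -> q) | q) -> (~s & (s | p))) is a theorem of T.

Tableau for the negation ~[]<>((~(r -> q) | q) -> (~s & (s | p))):
1. ~[]<>((~(r -> q) | q) -> (~s & (s | p))), u
2. ~<>((~(r -> q) | q) -> (~s & (s | p))), v
3. ~((~(r -> q) | q) -> (~s & (s | p))), v
4. ~(r -> q) | q, v
5. ~(~s & (s | p)), v
6. q, v
7. ~(s | p), v
8. ~s, v
9. ~p, v
Accessibility: uRu, uRv, vRv
The negation has an open branch (countermodel exists).

Not valid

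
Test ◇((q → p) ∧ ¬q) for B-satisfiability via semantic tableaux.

1. ◇((q → p) ∧ ¬q), u
2. (q → p) ∧ ¬q, v
3. q → p, v
4. ¬q, v
5. p, v
Accessibility: uRu, uRv, vRu, vRv

Satisfiable (open branch found)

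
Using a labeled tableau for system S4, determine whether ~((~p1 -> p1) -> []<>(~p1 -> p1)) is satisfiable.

1. ~((~p1 -> p1) -> []<>(~p1 -> p1)), u
2. ~p1 -> p1, u
3. ~[]<>(~p1 -> p1), u
4. p1, u
5. ~<>(~p1 -> p1), v
6. ~(~p1 -> p1), v
7. ~p1, v
Accessibility: uRu, uRv, vRv

Satisfiable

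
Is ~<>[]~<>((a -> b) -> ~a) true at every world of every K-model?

Tableau for the negation <>[]~<>((a -> b) -> ~a):
1. <>[]~<>((a -> b) -> ~a), 0
2. []~<>((a -> b) -> ~a), 1
Accessibility: 0R1
The negation has an open branch (countermodel exists).

Invalid (countermodel exists)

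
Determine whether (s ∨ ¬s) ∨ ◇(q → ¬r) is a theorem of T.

Valid

Tableau for the negation ¬((s ∨ ¬s) ∨ ◇(q → ¬r)):
1. ¬((s ∨ ¬s) ∨ ◇(q → ¬r)), w0
2. ¬(s ∨ ¬s), w0   [¬∨-rule on 1]
3. ¬◇(q → ¬r), w0   [¬∨-rule on 1]
4. ¬s, w0   [¬∨-rule on 2]
5. s, w0   [¬∨-rule on 2]
Accessibility: w0Rw0
Branch closes: s and ¬s both at w0.
Every branch of the negation's tableau closes; the branch above is one of them.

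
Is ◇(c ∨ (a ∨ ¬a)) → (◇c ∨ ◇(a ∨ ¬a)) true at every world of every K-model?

Valid

Tableau for the negation ¬(◇(c ∨ (a ∨ ¬a)) → (◇c ∨ ◇(a ∨ ¬a))):
1. ¬(◇(c ∨ (a ∨ ¬a)) → (◇c ∨ ◇(a ∨ ¬a))), 0
2. ◇(c ∨ (a ∨ ¬a)), 0
3. ¬(◇c ∨ ◇(a ∨ ¬a)), 0
4. ¬◇c, 0
5. ¬◇(a ∨ ¬a), 0
6. c ∨ (a ∨ ¬a), 1
7. ¬c, 1
8. ¬(a ∨ ¬a), 1
9. ¬a, 1
10. a, 1
Accessibility: 0R1
Branch closes: a and ¬a both at 1.
Every branch of the negation's tableau closes; the branch above is one of them.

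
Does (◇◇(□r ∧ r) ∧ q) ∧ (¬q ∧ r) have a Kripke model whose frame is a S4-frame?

1. (◇◇(□r ∧ r) ∧ q) ∧ (¬q ∧ r), u
2. ◇◇(□r ∧ r) ∧ q, u
3. ¬q ∧ r, u
4. ◇◇(□r ∧ r), u
5. q, u
6. ¬q, u
7. r, u
Accessibility: uRu
Branch closes: q and ¬q both at u.
Every branch closes; the branch above is one of them.

No, unsatisfiable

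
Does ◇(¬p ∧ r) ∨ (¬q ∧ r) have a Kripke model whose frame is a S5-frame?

Satisfiable

1. ◇(¬p ∧ r) ∨ (¬q ∧ r), 0
2. ¬q ∧ r, 0
3. ¬q, 0
4. r, 0
Accessibility: 0R0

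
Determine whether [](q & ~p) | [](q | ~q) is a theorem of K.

Valid in K

Tableau for the negation ~([](q & ~p) | [](q | ~q)):
1. ~([](q & ~p) | [](q | ~q)), w0
2. ~[](q & ~p), w0
3. ~[](q | ~q), w0
4. ~(q & ~p), w1
5. p, w1
6. ~(q | ~q), w2
7. ~q, w2
8. q, w2
Accessibility: w0Rw1, w0Rw2
Branch closes: q and ~q both at w2.
All branches of the negation close; one closing branch shown above.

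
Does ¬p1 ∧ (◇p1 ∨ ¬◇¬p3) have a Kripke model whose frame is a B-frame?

1. ¬p1 ∧ (◇p1 ∨ ¬◇¬p3), 0
2. ¬p1, 0
3. ◇p1 ∨ ¬◇¬p3, 0
4. ¬◇¬p3, 0
5. p3, 0
Accessibility: 0R0

Yes, satisfiable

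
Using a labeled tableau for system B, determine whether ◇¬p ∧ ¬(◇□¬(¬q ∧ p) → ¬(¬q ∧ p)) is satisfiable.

1. ◇¬p ∧ ¬(◇□¬(¬q ∧ p) → ¬(¬q ∧ p)), u
2. ◇¬p, u   [∧-rule on 1]
3. ¬(◇□¬(¬q ∧ p) → ¬(¬q ∧ p)), u   [∧-rule on 1]
4. ◇□¬(¬q ∧ p), u   [¬→-rule on 3]
5. ¬q ∧ p, u   [¬→-rule on 3]
6. ¬q, u   [∧-rule on 5]
7. p, u   [∧-rule on 5]
8. ¬p, v   [◇-rule on 2: fresh world v, uRv]
9. □¬(¬q ∧ p), w   [◇-rule on 4: fresh world w, uRw]
10. ¬(¬q ∧ p), u   [□-rule on 9 via wRu]
11. ¬(¬q ∧ p), w   [□-rule on 9 via wRw]
12. ¬p, u   [¬∧-rule on 10 (branches; this branch)]
Accessibility: uRu, uRv, uRw, vRu, vRv, wRu, wRw
Branch closes: p and ¬p both at u.
All branches of the tableau close; one closing branch shown above.

No, unsatisfiable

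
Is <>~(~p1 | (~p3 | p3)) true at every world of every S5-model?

Tableau for the negation ~<>~(~p1 | (~p3 | p3)):
1. ~<>~(~p1 | (~p3 | p3)), u
2. ~p1 | (~p3 | p3), u   [~<>-rule on 1 via uRu]
3. ~p3 | p3, u   [|-rule on 2 (branches; this branch)]
4. p3, u   [|-rule on 3 (branches; this branch)]
Accessibility: uRu
The negation has an open branch (countermodel exists).

Not valid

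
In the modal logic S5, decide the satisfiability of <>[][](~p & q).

1. <>[][](~p & q), 0
2. [][](~p & q), 1
3. [](~p & q), 0
4. [](~p & q), 1
5. ~p & q, 0
6. ~p, 0
7. q, 0
8. ~p & q, 1
9. ~p, 1
10. q, 1
Accessibility: 0R0, 0R1, 1R0, 1R1

Satisfiable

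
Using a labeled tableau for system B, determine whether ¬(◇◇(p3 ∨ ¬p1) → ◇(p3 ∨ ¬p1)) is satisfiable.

1. ¬(◇◇(p3 ∨ ¬p1) → ◇(p3 ∨ ¬p1)), u
2. ◇◇(p3 ∨ ¬p1), u
3. ¬◇(p3 ∨ ¬p1), u
4. ¬(p3 ∨ ¬p1), u
5. ¬p3, u
6. p1, u
7. ◇(p3 ∨ ¬p1), v
8. ¬(p3 ∨ ¬p1), v
9. ¬p3, v
10. p1, v
11. p3 ∨ ¬p1, w
12. ¬p1, w
Accessibility: uRu, uRv, vRu, vRv, vRw, wRv, wRw

Yes, satisfiable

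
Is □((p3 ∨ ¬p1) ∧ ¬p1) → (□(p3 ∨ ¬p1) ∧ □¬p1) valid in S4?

Valid in S4

Tableau for the negation ¬(□((p3 ∨ ¬p1) ∧ ¬p1) → (□(p3 ∨ ¬p1) ∧ □¬p1)):
1. ¬(□((p3 ∨ ¬p1) ∧ ¬p1) → (□(p3 ∨ ¬p1) ∧ □¬p1)), 0
2. □((p3 ∨ ¬p1) ∧ ¬p1), 0
3. ¬(□(p3 ∨ ¬p1) ∧ □¬p1), 0
4. (p3 ∨ ¬p1) ∧ ¬p1, 0
5. p3 ∨ ¬p1, 0
6. ¬p1, 0
7. ¬□(p3 ∨ ¬p1), 0
8. ¬(p3 ∨ ¬p1), 1
9. ¬p3, 1
10. p1, 1
11. (p3 ∨ ¬p1) ∧ ¬p1, 1
12. p3 ∨ ¬p1, 1
13. ¬p1, 1
Accessibility: 0R0, 0R1, 1R1
Branch closes: p1 and ¬p1 both at 1.
Every branch of the negation's tableau closes; the branch above is one of them.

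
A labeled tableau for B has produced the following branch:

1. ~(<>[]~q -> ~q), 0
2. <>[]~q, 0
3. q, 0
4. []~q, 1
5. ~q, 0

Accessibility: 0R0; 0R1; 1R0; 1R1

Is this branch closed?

Yes, closed

Both q and ~q appear at 0.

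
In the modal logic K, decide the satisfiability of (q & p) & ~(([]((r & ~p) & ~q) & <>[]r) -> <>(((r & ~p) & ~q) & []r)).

1. (q & p) & ~(([]((r & ~p) & ~q) & <>[]r) -> <>(((r & ~p) & ~q) & []r)), 0
2. q & p, 0
3. ~(([]((r & ~p) & ~q) & <>[]r) -> <>(((r & ~p) & ~q) & []r)), 0
4. q, 0
5. p, 0
6. []((r & ~p) & ~q) & <>[]r, 0
7. ~<>(((r & ~p) & ~q) & []r), 0
8. []((r & ~p) & ~q), 0
9. <>[]r, 0
10. []r, 1
11. ~(((r & ~p) & ~q) & []r), 1
12. (r & ~p) & ~q, 1
13. r & ~p, 1
14. ~q, 1
15. r, 1
16. ~p, 1
17. ~[]r, 1
18. ~r, 2
19. r, 2
Accessibility: 0R1, 1R2
Branch closes: r and ~r both at 2.
All branches of the tableau close; one closing branch shown above.

Unsatisfiable (every branch closes)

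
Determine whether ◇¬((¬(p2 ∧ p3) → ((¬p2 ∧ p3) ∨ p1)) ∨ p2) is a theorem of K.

Tableau for the negation ¬◇¬((¬(p2 ∧ p3) → ((¬p2 ∧ p3) ∨ p1)) ∨ p2):
1. ¬◇¬((¬(p2 ∧ p3) → ((¬p2 ∧ p3) ∨ p1)) ∨ p2), 0
The negation has an open branch (countermodel exists).

No, not valid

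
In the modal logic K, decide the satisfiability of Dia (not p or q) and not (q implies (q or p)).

Unsatisfiable (every branch closes)

1. Dia (not p or q) and not (q implies (q or p)), u
2. Dia (not p or q), u   [and-rule on 1]
3. not (q implies (q or p)), u   [and-rule on 1]
4. q, u   [neg-implies-rule on 3]
5. not (q or p), u   [neg-implies-rule on 3]
6. not q, u   [neg-or-rule on 5]
7. not p, u   [neg-or-rule on 5]
Branch closes: q and not q both at u.
All branches of the tableau close; one closing branch shown above.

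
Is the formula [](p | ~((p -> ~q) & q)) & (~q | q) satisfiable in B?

Yes, satisfiable

1. [](p | ~((p -> ~q) & q)) & (~q | q), 0
2. [](p | ~((p -> ~q) & q)), 0   [&-rule on 1]
3. ~q | q, 0   [&-rule on 1]
4. p | ~((p -> ~q) & q), 0   [[]-rule on 2 via 0R0]
5. q, 0   [|-rule on 3 (branches; this branch)]
6. ~((p -> ~q) & q), 0   [|-rule on 4 (branches; this branch)]
7. ~(p -> ~q), 0   [~&-rule on 6 (branches; this branch)]
8. p, 0   [~->-rule on 7]
Accessibility: 0R0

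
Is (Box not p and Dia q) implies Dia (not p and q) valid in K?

Yes, valid

Tableau for the negation not ((Box not p and Dia q) implies Dia (not p and q)):
1. not ((Box not p and Dia q) implies Dia (not p and q)), u
2. Box not p and Dia q, u
3. not Dia (not p and q), u
4. Box not p, u
5. Dia q, u
6. q, v
7. not (not p and q), v
8. not p, v
9. not q, v
Accessibility: uRv
Branch closes: q and not q both at v.
Every branch of the negation's tableau closes; the branch above is one of them.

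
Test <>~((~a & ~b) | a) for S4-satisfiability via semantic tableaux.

1. <>~((~a & ~b) | a), u
2. ~((~a & ~b) | a), v
3. ~(~a & ~b), v
4. ~a, v
5. b, v
Accessibility: uRu, uRv, vRv

Yes, satisfiable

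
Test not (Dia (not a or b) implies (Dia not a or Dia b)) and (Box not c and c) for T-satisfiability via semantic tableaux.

No, unsatisfiable

1. not (Dia (not a or b) implies (Dia not a or Dia b)) and (Box not c and c), u
2. not (Dia (not a or b) implies (Dia not a or Dia b)), u   [and-rule on 1]
3. Box not c and c, u   [and-rule on 1]
4. Dia (not a or b), u   [neg-implies-rule on 2]
5. not (Dia not a or Dia b), u   [neg-implies-rule on 2]
6. Box not c, u   [and-rule on 3]
7. c, u   [and-rule on 3]
8. not Dia not a, u   [neg-or-rule on 5]
9. not Dia b, u   [neg-or-rule on 5]
10. not c, u   [Box-rule on 6 via uRu]
Accessibility: uRu
Branch closes: c and not c both at u.
(One branch shown.) All branches close.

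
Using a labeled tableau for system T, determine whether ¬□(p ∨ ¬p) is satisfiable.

Unsatisfiable (every branch closes)

1. ¬□(p ∨ ¬p), u
2. ¬(p ∨ ¬p), v
3. ¬p, v
4. p, v
Accessibility: uRu, uRv, vRv
Branch closes: p and ¬p both at v.
Every branch closes; the branch above is one of them.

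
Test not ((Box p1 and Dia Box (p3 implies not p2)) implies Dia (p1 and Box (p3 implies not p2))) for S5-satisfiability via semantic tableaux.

1. not ((Box p1 and Dia Box (p3 implies not p2)) implies Dia (p1 and Box (p3 implies not p2))), w0
2. Box p1 and Dia Box (p3 implies not p2), w0
3. not Dia (p1 and Box (p3 implies not p2)), w0
4. Box p1, w0
5. Dia Box (p3 implies not p2), w0
6. not (p1 and Box (p3 implies not p2)), w0
7. p1, w0
8. not Box (p3 implies not p2), w0
9. Box (p3 implies not p2), w1
10. not (p1 and Box (p3 implies not p2)), w1
11. p1, w1
12. p3 implies not p2, w0
13. p3 implies not p2, w1
14. not Box (p3 implies not p2), w1
15. not p2, w0
16. not p2, w1
17. not (p3 implies not p2), w2
18. p3, w2
19. p2, w2
20. not (p1 and Box (p3 implies not p2)), w2
21. p1, w2
22. p3 implies not p2, w2
23. not Box (p3 implies not p2), w2
24. not p2, w2
Accessibility: w0Rw0, w0Rw1, w0Rw2, w1Rw0, w1Rw1, w1Rw2, w2Rw0, w2Rw1, w2Rw2
Branch closes: p2 and not p2 both at w2.
(One branch shown.) All branches close.

No, unsatisfiable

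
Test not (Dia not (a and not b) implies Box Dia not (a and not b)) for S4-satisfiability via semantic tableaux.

Satisfiable (open branch found)

1. not (Dia not (a and not b) implies Box Dia not (a and not b)), w0
2. Dia not (a and not b), w0
3. not Box Dia not (a and not b), w0
4. not (a and not b), w1
5. b, w1
6. not Dia not (a and not b), w2
7. a and not b, w2
8. a, w2
9. not b, w2
Accessibility: w0Rw0, w0Rw1, w0Rw2, w1Rw1, w2Rw2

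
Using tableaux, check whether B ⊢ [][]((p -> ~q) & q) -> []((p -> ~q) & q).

Tableau for the negation ~([][]((p -> ~q) & q) -> []((p -> ~q) & q)):
1. ~([][]((p -> ~q) & q) -> []((p -> ~q) & q)), w0
2. [][]((p -> ~q) & q), w0   [~->-rule on 1]
3. ~[]((p -> ~q) & q), w0   [~->-rule on 1]
4. []((p -> ~q) & q), w0   [[]-rule on 2 via w0Rw0]
5. (p -> ~q) & q, w0   [[]-rule on 4 via w0Rw0]
6. p -> ~q, w0   [&-rule on 5]
7. q, w0   [&-rule on 5]
8. ~p, w0   [->-rule on 6 (branches; this branch)]
9. ~((p -> ~q) & q), w1   [~[]-rule on 3: fresh world w1, w0Rw1]
10. []((p -> ~q) & q), w1   [[]-rule on 2 via w0Rw1]
11. (p -> ~q) & q, w1   [[]-rule on 4 via w0Rw1]
12. p -> ~q, w1   [&-rule on 11]
13. q, w1   [&-rule on 11]
14. ~(p -> ~q), w1   [~&-rule on 9 (branches; this branch)]
15. p, w1   [~->-rule on 14]
16. ~q, w1   [->-rule on 12 (branches; this branch)]
Accessibility: w0Rw0, w0Rw1, w1Rw0, w1Rw1
Branch closes: q and ~q both at w1.
Every branch of the negation's tableau closes; the branch above is one of them.

Valid in B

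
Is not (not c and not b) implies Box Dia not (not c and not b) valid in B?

Yes, valid

Tableau for the negation not (not (not c and not b) implies Box Dia not (not c and not b)):
1. not (not (not c and not b) implies Box Dia not (not c and not b)), w0
2. not (not c and not b), w0
3. not Box Dia not (not c and not b), w0
4. b, w0
5. not Dia not (not c and not b), w1
6. not c and not b, w0
7. not c, w0
8. not b, w0
Accessibility: w0Rw0, w0Rw1, w1Rw0, w1Rw1
Branch closes: b and not b both at w0.
Every branch of the negation's tableau closes; the branch above is one of them.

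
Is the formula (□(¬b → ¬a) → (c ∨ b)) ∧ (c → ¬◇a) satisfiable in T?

Satisfiable (open branch found)

1. (□(¬b → ¬a) → (c ∨ b)) ∧ (c → ¬◇a), u
2. □(¬b → ¬a) → (c ∨ b), u
3. c → ¬◇a, u
4. c ∨ b, u
5. ¬◇a, u
6. ¬a, u
7. b, u
Accessibility: uRu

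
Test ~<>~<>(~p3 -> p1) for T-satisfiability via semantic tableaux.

1. ~<>~<>(~p3 -> p1), w0
2. <>(~p3 -> p1), w0
3. ~p3 -> p1, w1
4. <>(~p3 -> p1), w1
5. p1, w1
6. ~p3 -> p1, w2
7. p1, w2
Accessibility: w0Rw0, w0Rw1, w1Rw1, w1Rw2, w2Rw2

Yes, satisfiable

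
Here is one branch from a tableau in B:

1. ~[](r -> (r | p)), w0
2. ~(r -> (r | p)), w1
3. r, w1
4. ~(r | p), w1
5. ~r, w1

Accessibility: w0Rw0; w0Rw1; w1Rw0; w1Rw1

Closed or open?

Yes, closed

Both r and ~r appear at w1.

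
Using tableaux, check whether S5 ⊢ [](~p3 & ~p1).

Tableau for the negation ~[](~p3 & ~p1):
1. ~[](~p3 & ~p1), u
2. ~(~p3 & ~p1), v
3. p1, v
Accessibility: uRu, uRv, vRu, vRv
The negation has an open branch (countermodel exists).

No, not valid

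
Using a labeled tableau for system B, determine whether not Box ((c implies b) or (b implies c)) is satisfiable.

Unsatisfiable (every branch closes)

1. not Box ((c implies b) or (b implies c)), w0
2. not ((c implies b) or (b implies c)), w1
3. not (c implies b), w1
4. not (b implies c), w1
5. c, w1
6. not b, w1
7. b, w1
8. not c, w1
Accessibility: w0Rw0, w0Rw1, w1Rw0, w1Rw1
Branch closes: b and not b both at w1.
(One branch shown.) All branches close.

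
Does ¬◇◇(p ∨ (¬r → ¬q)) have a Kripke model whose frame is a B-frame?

1. ¬◇◇(p ∨ (¬r → ¬q)), w0
2. ¬◇(p ∨ (¬r → ¬q)), w0   [¬◇-rule on 1 via w0Rw0]
3. ¬(p ∨ (¬r → ¬q)), w0   [¬◇-rule on 2 via w0Rw0]
4. ¬p, w0   [¬∨-rule on 3]
5. ¬(¬r → ¬q), w0   [¬∨-rule on 3]
6. ¬r, w0   [¬→-rule on 5]
7. q, w0   [¬→-rule on 5]
Accessibility: w0Rw0

Yes, satisfiable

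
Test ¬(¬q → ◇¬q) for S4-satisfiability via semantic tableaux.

Unsatisfiable

1. ¬(¬q → ◇¬q), w0
2. ¬q, w0
3. ¬◇¬q, w0
4. q, w0
Accessibility: w0Rw0
Branch closes: q and ¬q both at w0.
All branches of the tableau close; one closing branch shown above.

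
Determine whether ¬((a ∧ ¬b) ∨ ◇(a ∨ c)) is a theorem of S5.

Tableau for the negation (a ∧ ¬b) ∨ ◇(a ∨ c):
1. (a ∧ ¬b) ∨ ◇(a ∨ c), u
2. ◇(a ∨ c), u
3. a ∨ c, v
4. c, v
Accessibility: uRu, uRv, vRu, vRv
The negation has an open branch (countermodel exists).

Invalid (countermodel exists)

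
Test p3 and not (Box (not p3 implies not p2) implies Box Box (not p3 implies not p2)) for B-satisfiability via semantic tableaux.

Satisfiable (open branch found)

1. p3 and not (Box (not p3 implies not p2) implies Box Box (not p3 implies not p2)), w0
2. p3, w0   [and-rule on 1]
3. not (Box (not p3 implies not p2) implies Box Box (not p3 implies not p2)), w0   [and-rule on 1]
4. Box (not p3 implies not p2), w0   [neg-implies-rule on 3]
5. not Box Box (not p3 implies not p2), w0   [neg-implies-rule on 3]
6. not p3 implies not p2, w0   [Box-rule on 4 via w0Rw0]
7. not p2, w0   [implies-rule on 6 (branches; this branch)]
8. not Box (not p3 implies not p2), w1   [neg-Box-rule on 5: fresh world w1, w0Rw1]
9. not p3 implies not p2, w1   [Box-rule on 4 via w0Rw1]
10. not p2, w1   [implies-rule on 9 (branches; this branch)]
11. not (not p3 implies not p2), w2   [neg-Box-rule on 8: fresh world w2, w1Rw2]
12. not p3, w2   [neg-implies-rule on 11]
13. p2, w2   [neg-implies-rule on 11]
Accessibility: w0Rw0, w0Rw1, w1Rw0, w1Rw1, w1Rw2, w2Rw1, w2Rw2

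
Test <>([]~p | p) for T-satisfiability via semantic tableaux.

1. <>([]~p | p), 0
2. []~p | p, 1
3. p, 1
Accessibility: 0R0, 0R1, 1R1

Yes, satisfiable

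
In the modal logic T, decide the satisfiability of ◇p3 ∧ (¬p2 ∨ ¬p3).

1. ◇p3 ∧ (¬p2 ∨ ¬p3), 0
2. ◇p3, 0
3. ¬p2 ∨ ¬p3, 0
4. ¬p3, 0
5. p3, 1
Accessibility: 0R0, 0R1, 1R1

Yes, satisfiable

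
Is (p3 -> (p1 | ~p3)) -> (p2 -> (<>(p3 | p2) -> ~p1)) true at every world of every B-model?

No, not valid

Tableau for the negation ~((p3 -> (p1 | ~p3)) -> (p2 -> (<>(p3 | p2) -> ~p1))):
1. ~((p3 -> (p1 | ~p3)) -> (p2 -> (<>(p3 | p2) -> ~p1))), u
2. p3 -> (p1 | ~p3), u   [~->-rule on 1]
3. ~(p2 -> (<>(p3 | p2) -> ~p1)), u   [~->-rule on 1]
4. p2, u   [~->-rule on 3]
5. ~(<>(p3 | p2) -> ~p1), u   [~->-rule on 3]
6. <>(p3 | p2), u   [~->-rule on 5]
7. p1, u   [~->-rule on 5]
8. p1 | ~p3, u   [->-rule on 2 (branches; this branch)]
9. ~p3, u   [|-rule on 8 (branches; this branch)]
10. p3 | p2, v   [<>-rule on 6: fresh world v, uRv]
11. p2, v   [|-rule on 10 (branches; this branch)]
Accessibility: uRu, uRv, vRu, vRv
The negation has an open branch (countermodel exists).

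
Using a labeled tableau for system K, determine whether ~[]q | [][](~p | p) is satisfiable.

Satisfiable

1. ~[]q | [][](~p | p), u
2. [][](~p | p), u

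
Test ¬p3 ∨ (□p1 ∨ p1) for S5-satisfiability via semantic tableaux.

1. ¬p3 ∨ (□p1 ∨ p1), w0
2. □p1 ∨ p1, w0   [∨-rule on 1 (branches; this branch)]
3. p1, w0   [∨-rule on 2 (branches; this branch)]
Accessibility: w0Rw0

Yes, satisfiable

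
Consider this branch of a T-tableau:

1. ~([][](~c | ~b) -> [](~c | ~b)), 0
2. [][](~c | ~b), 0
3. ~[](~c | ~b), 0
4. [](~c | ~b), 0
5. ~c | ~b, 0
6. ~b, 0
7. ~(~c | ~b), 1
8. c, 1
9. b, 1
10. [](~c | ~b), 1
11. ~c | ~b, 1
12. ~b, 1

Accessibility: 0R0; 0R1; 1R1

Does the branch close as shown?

Closed

Both b and ~b appear at 1.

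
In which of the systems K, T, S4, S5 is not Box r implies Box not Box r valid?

S4-tableau for the negation not (not Box r implies Box not Box r):
1. not (not Box r implies Box not Box r), w0
2. not Box r, w0
3. not Box not Box r, w0
4. not r, w1
5. Box r, w2
6. r, w2
Accessibility: w0Rw0, w0Rw1, w0Rw2, w1Rw1, w2Rw2
Complete open branch: countermodel on an S4-frame, so not valid in S4, nor in K, T (the same frame is also a K-frame and a T-frame).
S5-tableau for the negation not (not Box r implies Box not Box r):
1. not (not Box r implies Box not Box r), w0
2. not Box r, w0
3. not Box not Box r, w0
4. not r, w1
5. Box r, w2
6. r, w0
7. r, w1
Accessibility: w0Rw0, w0Rw1, w0Rw2, w1Rw0, w1Rw1, w1Rw2, w2Rw0, w2Rw1, w2Rw2
Branch closes: r and not r both at w1.
Every branch closes (one shown): valid in S5.

S5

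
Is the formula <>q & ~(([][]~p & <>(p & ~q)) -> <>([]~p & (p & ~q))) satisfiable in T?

1. <>q & ~(([][]~p & <>(p & ~q)) -> <>([]~p & (p & ~q))), w0
2. <>q, w0   [&-rule on 1]
3. ~(([][]~p & <>(p & ~q)) -> <>([]~p & (p & ~q))), w0   [&-rule on 1]
4. [][]~p & <>(p & ~q), w0   [~->-rule on 3]
5. ~<>([]~p & (p & ~q)), w0   [~->-rule on 3]
6. [][]~p, w0   [&-rule on 4]
7. <>(p & ~q), w0   [&-rule on 4]
8. ~([]~p & (p & ~q)), w0   [~<>-rule on 5 via w0Rw0]
9. []~p, w0   [[]-rule on 6 via w0Rw0]
10. ~p, w0   [[]-rule on 9 via w0Rw0]
11. ~(p & ~q), w0   [~&-rule on 8 (branches; this branch)]
12. q, w0   [~&-rule on 11 (branches; this branch)]
13. q, w1   [<>-rule on 2: fresh world w1, w0Rw1]
14. ~([]~p & (p & ~q)), w1   [~<>-rule on 5 via w0Rw1]
15. []~p, w1   [[]-rule on 6 via w0Rw1]
16. ~p, w1   [[]-rule on 9 via w0Rw1]
17. ~(p & ~q), w1   [~&-rule on 14 (branches; this branch)]
18. p & ~q, w2   [<>-rule on 7: fresh world w2, w0Rw2]
19. p, w2   [&-rule on 18]
20. ~q, w2   [&-rule on 18]
21. ~([]~p & (p & ~q)), w2   [~<>-rule on 5 via w0Rw2]
22. []~p, w2   [[]-rule on 6 via w0Rw2]
23. ~p, w2   [[]-rule on 9 via w0Rw2]
Accessibility: w0Rw0, w0Rw1, w0Rw2, w1Rw1, w2Rw2
Branch closes: p and ~p both at w2.
All branches of the tableau close; one closing branch shown above.

No, unsatisfiable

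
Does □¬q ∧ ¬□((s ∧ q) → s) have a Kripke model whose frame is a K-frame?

Unsatisfiable

1. □¬q ∧ ¬□((s ∧ q) → s), u
2. □¬q, u
3. ¬□((s ∧ q) → s), u
4. ¬((s ∧ q) → s), v
5. s ∧ q, v
6. ¬s, v
7. s, v
8. q, v
Accessibility: uRv
Branch closes: s and ¬s both at v.
(One branch shown.) All branches close.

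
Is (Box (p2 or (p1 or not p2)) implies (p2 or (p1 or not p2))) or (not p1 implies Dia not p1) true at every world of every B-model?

Valid

Tableau for the negation not ((Box (p2 or (p1 or not p2)) implies (p2 or (p1 or not p2))) or (not p1 implies Dia not p1)):
1. not ((Box (p2 or (p1 or not p2)) implies (p2 or (p1 or not p2))) or (not p1 implies Dia not p1)), w0
2. not (Box (p2 or (p1 or not p2)) implies (p2 or (p1 or not p2))), w0   [neg-or-rule on 1]
3. not (not p1 implies Dia not p1), w0   [neg-or-rule on 1]
4. Box (p2 or (p1 or not p2)), w0   [neg-implies-rule on 2]
5. not (p2 or (p1 or not p2)), w0   [neg-implies-rule on 2]
6. not p1, w0   [neg-implies-rule on 3]
7. not Dia not p1, w0   [neg-implies-rule on 3]
8. not p2, w0   [neg-or-rule on 5]
9. not (p1 or not p2), w0   [neg-or-rule on 5]
10. p2, w0   [neg-or-rule on 9]
Accessibility: w0Rw0
Branch closes: p2 and not p2 both at w0.
Every branch of the negation's tableau closes; the branch above is one of them.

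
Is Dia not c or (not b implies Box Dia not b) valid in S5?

Yes, valid

Tableau for the negation not (Dia not c or (not b implies Box Dia not b)):
1. not (Dia not c or (not b implies Box Dia not b)), w0
2. not Dia not c, w0   [neg-or-rule on 1]
3. not (not b implies Box Dia not b), w0   [neg-or-rule on 1]
4. not b, w0   [neg-implies-rule on 3]
5. not Box Dia not b, w0   [neg-implies-rule on 3]
6. c, w0   [neg-Dia-rule on 2 via w0Rw0]
7. not Dia not b, w1   [neg-Box-rule on 5: fresh world w1, w0Rw1]
8. c, w1   [neg-Dia-rule on 2 via w0Rw1]
9. b, w0   [neg-Dia-rule on 7 via w1Rw0]
Accessibility: w0Rw0, w0Rw1, w1Rw0, w1Rw1
Branch closes: b and not b both at w0.
Every branch of the negation's tableau closes; the branch above is one of them.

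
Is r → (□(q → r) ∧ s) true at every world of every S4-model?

No, not valid

Tableau for the negation ¬(r → (□(q → r) ∧ s)):
1. ¬(r → (□(q → r) ∧ s)), w0
2. r, w0   [¬→-rule on 1]
3. ¬(□(q → r) ∧ s), w0   [¬→-rule on 1]
4. ¬s, w0   [¬∧-rule on 3 (branches; this branch)]
Accessibility: w0Rw0
The negation has an open branch (countermodel exists).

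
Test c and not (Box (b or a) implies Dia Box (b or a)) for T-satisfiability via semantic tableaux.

Unsatisfiable (every branch closes)

1. c and not (Box (b or a) implies Dia Box (b or a)), u
2. c, u
3. not (Box (b or a) implies Dia Box (b or a)), u
4. Box (b or a), u
5. not Dia Box (b or a), u
6. b or a, u
7. not Box (b or a), u
8. a, u
9. not (b or a), v
10. not b, v
11. not a, v
12. b or a, v
13. not Box (b or a), v
14. a, v
Accessibility: uRu, uRv, vRv
Branch closes: a and not a both at v.
(One branch shown.) All branches close.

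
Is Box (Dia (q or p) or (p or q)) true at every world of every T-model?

Invalid (countermodel exists)

Tableau for the negation not Box (Dia (q or p) or (p or q)):
1. not Box (Dia (q or p) or (p or q)), u
2. not (Dia (q or p) or (p or q)), v
3. not Dia (q or p), v
4. not (p or q), v
5. not p, v
6. not q, v
7. not (q or p), v
Accessibility: uRu, uRv, vRv
The negation has an open branch (countermodel exists).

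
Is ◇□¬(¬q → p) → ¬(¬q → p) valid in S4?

Not valid

Tableau for the negation ¬(◇□¬(¬q → p) → ¬(¬q → p)):
1. ¬(◇□¬(¬q → p) → ¬(¬q → p)), u
2. ◇□¬(¬q → p), u
3. ¬q → p, u
4. p, u
5. □¬(¬q → p), v
6. ¬(¬q → p), v
7. ¬q, v
8. ¬p, v
Accessibility: uRu, uRv, vRv
The negation has an open branch (countermodel exists).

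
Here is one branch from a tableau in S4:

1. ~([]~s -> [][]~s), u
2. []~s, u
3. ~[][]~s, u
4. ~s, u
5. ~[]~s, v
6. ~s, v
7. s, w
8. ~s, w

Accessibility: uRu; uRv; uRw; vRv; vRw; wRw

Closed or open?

Both s and ~s appear at w.

Yes, closed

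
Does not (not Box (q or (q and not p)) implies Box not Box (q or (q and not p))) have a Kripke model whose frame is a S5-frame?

Unsatisfiable (every branch closes)

1. not (not Box (q or (q and not p)) implies Box not Box (q or (q and not p))), u
2. not Box (q or (q and not p)), u
3. not Box not Box (q or (q and not p)), u
4. not (q or (q and not p)), v
5. not q, v
6. not (q and not p), v
7. p, v
8. Box (q or (q and not p)), w
9. q or (q and not p), u
10. q or (q and not p), v
11. q or (q and not p), w
12. q and not p, u
13. q, u
14. not p, u
15. q and not p, v
16. q, v
17. not p, v
Accessibility: uRu, uRv, uRw, vRu, vRv, vRw, wRu, wRv, wRw
Branch closes: q and not q both at v.
(One branch shown.) All branches close.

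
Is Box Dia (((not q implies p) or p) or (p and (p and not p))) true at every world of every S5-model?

Tableau for the negation not Box Dia (((not q implies p) or p) or (p and (p and not p))):
1. not Box Dia (((not q implies p) or p) or (p and (p and not p))), 0
2. not Dia (((not q implies p) or p) or (p and (p and not p))), 1
3. not (((not q implies p) or p) or (p and (p and not p))), 0
4. not ((not q implies p) or p), 0
5. not (p and (p and not p)), 0
6. not (not q implies p), 0
7. not p, 0
8. not q, 0
9. not (((not q implies p) or p) or (p and (p and not p))), 1
10. not ((not q implies p) or p), 1
11. not (p and (p and not p)), 1
12. not (not q implies p), 1
13. not p, 1
14. not q, 1
15. not (p and not p), 0
16. not (p and not p), 1
Accessibility: 0R0, 0R1, 1R0, 1R1
The negation has an open branch (countermodel exists).

No, not valid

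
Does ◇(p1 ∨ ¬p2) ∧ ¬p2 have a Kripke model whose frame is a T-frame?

Satisfiable (open branch found)

1. ◇(p1 ∨ ¬p2) ∧ ¬p2, u
2. ◇(p1 ∨ ¬p2), u   [∧-rule on 1]
3. ¬p2, u   [∧-rule on 1]
4. p1 ∨ ¬p2, v   [◇-rule on 2: fresh world v, uRv]
5. ¬p2, v   [∨-rule on 4 (branches; this branch)]
Accessibility: uRu, uRv, vRv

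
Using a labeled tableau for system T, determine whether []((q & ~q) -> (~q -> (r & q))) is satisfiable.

Satisfiable (open branch found)

1. []((q & ~q) -> (~q -> (r & q))), w0
2. (q & ~q) -> (~q -> (r & q)), w0
3. ~q -> (r & q), w0
4. r & q, w0
5. r, w0
6. q, w0
Accessibility: w0Rw0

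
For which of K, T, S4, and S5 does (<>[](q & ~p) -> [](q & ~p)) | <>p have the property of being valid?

S4-tableau for the negation ~((<>[](q & ~p) -> [](q & ~p)) | <>p):
1. ~((<>[](q & ~p) -> [](q & ~p)) | <>p), 0
2. ~(<>[](q & ~p) -> [](q & ~p)), 0
3. ~<>p, 0
4. <>[](q & ~p), 0
5. ~[](q & ~p), 0
6. ~p, 0
7. [](q & ~p), 1
8. ~p, 1
9. q & ~p, 1
10. q, 1
11. ~(q & ~p), 2
12. ~p, 2
13. ~q, 2
Accessibility: 0R0, 0R1, 0R2, 1R1, 2R2
Complete open branch: countermodel on an S4-frame, so not valid in S4, nor in K, T (the same frame is also a K-frame and a T-frame).
S5-tableau for the negation ~((<>[](q & ~p) -> [](q & ~p)) | <>p):
1. ~((<>[](q & ~p) -> [](q & ~p)) | <>p), 0
2. ~(<>[](q & ~p) -> [](q & ~p)), 0
3. ~<>p, 0
4. <>[](q & ~p), 0
5. ~[](q & ~p), 0
6. ~p, 0
7. [](q & ~p), 1
8. ~p, 1
9. q & ~p, 0
10. q, 0
11. q & ~p, 1
12. q, 1
13. ~(q & ~p), 2
14. ~p, 2
15. q & ~p, 2
16. q, 2
17. p, 2
Accessibility: 0R0, 0R1, 0R2, 1R0, 1R1, 1R2, 2R0, 2R1, 2R2
Branch closes: p and ~p both at 2.
Every branch closes (one shown): valid in S5.

S5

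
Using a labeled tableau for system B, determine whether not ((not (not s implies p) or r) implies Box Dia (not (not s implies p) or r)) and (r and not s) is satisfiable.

1. not ((not (not s implies p) or r) implies Box Dia (not (not s implies p) or r)) and (r and not s), 0
2. not ((not (not s implies p) or r) implies Box Dia (not (not s implies p) or r)), 0
3. r and not s, 0
4. not (not s implies p) or r, 0
5. not Box Dia (not (not s implies p) or r), 0
6. r, 0
7. not s, 0
8. not (not s implies p), 0
9. not p, 0
10. not Dia (not (not s implies p) or r), 1
11. not (not (not s implies p) or r), 0
12. not s implies p, 0
13. not r, 0
Accessibility: 0R0, 0R1, 1R0, 1R1
Branch closes: r and not r both at 0.
All branches of the tableau close; one closing branch shown above.

Unsatisfiable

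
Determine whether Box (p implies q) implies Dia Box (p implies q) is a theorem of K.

Tableau for the negation not (Box (p implies q) implies Dia Box (p implies q)):
1. not (Box (p implies q) implies Dia Box (p implies q)), u
2. Box (p implies q), u
3. not Dia Box (p implies q), u
The negation has an open branch (countermodel exists).

Not valid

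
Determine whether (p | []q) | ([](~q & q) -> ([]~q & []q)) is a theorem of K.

Tableau for the negation ~((p | []q) | ([](~q & q) -> ([]~q & []q))):
1. ~((p | []q) | ([](~q & q) -> ([]~q & []q))), 0
2. ~(p | []q), 0
3. ~([](~q & q) -> ([]~q & []q)), 0
4. ~p, 0
5. ~[]q, 0
6. [](~q & q), 0
7. ~([]~q & []q), 0
8. ~q, 1
9. ~q & q, 1
10. q, 1
Accessibility: 0R1
Branch closes: q and ~q both at 1.
Every branch of the negation's tableau closes; the branch above is one of them.

Valid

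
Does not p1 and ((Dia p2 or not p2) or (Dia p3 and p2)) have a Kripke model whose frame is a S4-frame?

Satisfiable (open branch found)

1. not p1 and ((Dia p2 or not p2) or (Dia p3 and p2)), u
2. not p1, u
3. (Dia p2 or not p2) or (Dia p3 and p2), u
4. Dia p3 and p2, u
5. Dia p3, u
6. p2, u
7. p3, v
Accessibility: uRu, uRv, vRv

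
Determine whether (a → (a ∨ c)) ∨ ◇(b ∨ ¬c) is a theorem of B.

Valid in B

Tableau for the negation ¬((a → (a ∨ c)) ∨ ◇(b ∨ ¬c)):
1. ¬((a → (a ∨ c)) ∨ ◇(b ∨ ¬c)), u
2. ¬(a → (a ∨ c)), u   [¬∨-rule on 1]
3. ¬◇(b ∨ ¬c), u   [¬∨-rule on 1]
4. a, u   [¬→-rule on 2]
5. ¬(a ∨ c), u   [¬→-rule on 2]
6. ¬a, u   [¬∨-rule on 5]
7. ¬c, u   [¬∨-rule on 5]
Accessibility: uRu
Branch closes: a and ¬a both at u.
All branches of the negation close; one closing branch shown above.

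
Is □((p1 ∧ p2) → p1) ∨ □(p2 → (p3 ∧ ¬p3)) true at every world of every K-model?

Yes, valid

Tableau for the negation ¬(□((p1 ∧ p2) → p1) ∨ □(p2 → (p3 ∧ ¬p3))):
1. ¬(□((p1 ∧ p2) → p1) ∨ □(p2 → (p3 ∧ ¬p3))), w0
2. ¬□((p1 ∧ p2) → p1), w0
3. ¬□(p2 → (p3 ∧ ¬p3)), w0
4. ¬((p1 ∧ p2) → p1), w1
5. p1 ∧ p2, w1
6. ¬p1, w1
7. p1, w1
8. p2, w1
Accessibility: w0Rw1
Branch closes: p1 and ¬p1 both at w1.
All branches of the negation close; one closing branch shown above.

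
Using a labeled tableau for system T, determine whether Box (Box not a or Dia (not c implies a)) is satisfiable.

1. Box (Box not a or Dia (not c implies a)), 0
2. Box not a or Dia (not c implies a), 0
3. Dia (not c implies a), 0
4. not c implies a, 1
5. Box not a or Dia (not c implies a), 1
6. a, 1
7. Dia (not c implies a), 1
8. not c implies a, 2
9. a, 2
Accessibility: 0R0, 0R1, 1R1, 1R2, 2R2

Satisfiable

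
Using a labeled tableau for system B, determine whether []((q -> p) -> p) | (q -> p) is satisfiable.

Yes, satisfiable

1. []((q -> p) -> p) | (q -> p), u
2. q -> p, u
3. p, u
Accessibility: uRu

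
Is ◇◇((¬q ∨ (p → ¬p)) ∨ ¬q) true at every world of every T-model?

Tableau for the negation ¬◇◇((¬q ∨ (p → ¬p)) ∨ ¬q):
1. ¬◇◇((¬q ∨ (p → ¬p)) ∨ ¬q), 0
2. ¬◇((¬q ∨ (p → ¬p)) ∨ ¬q), 0   [¬◇-rule on 1 via 0R0]
3. ¬((¬q ∨ (p → ¬p)) ∨ ¬q), 0   [¬◇-rule on 2 via 0R0]
4. ¬(¬q ∨ (p → ¬p)), 0   [¬∨-rule on 3]
5. q, 0   [¬∨-rule on 3]
6. ¬(p → ¬p), 0   [¬∨-rule on 4]
7. p, 0   [¬→-rule on 6]
Accessibility: 0R0
The negation has an open branch (countermodel exists).

Not valid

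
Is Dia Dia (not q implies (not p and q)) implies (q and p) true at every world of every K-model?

Tableau for the negation not (Dia Dia (not q implies (not p and q)) implies (q and p)):
1. not (Dia Dia (not q implies (not p and q)) implies (q and p)), 0
2. Dia Dia (not q implies (not p and q)), 0
3. not (q and p), 0
4. not p, 0
5. Dia (not q implies (not p and q)), 1
6. not q implies (not p and q), 2
7. not p and q, 2
8. not p, 2
9. q, 2
Accessibility: 0R1, 1R2
The negation has an open branch (countermodel exists).

No, not valid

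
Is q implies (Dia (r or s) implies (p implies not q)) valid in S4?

Tableau for the negation not (q implies (Dia (r or s) implies (p implies not q))):
1. not (q implies (Dia (r or s) implies (p implies not q))), u
2. q, u
3. not (Dia (r or s) implies (p implies not q)), u
4. Dia (r or s), u
5. not (p implies not q), u
6. p, u
7. r or s, v
8. s, v
Accessibility: uRu, uRv, vRv
The negation has an open branch (countermodel exists).

No, not valid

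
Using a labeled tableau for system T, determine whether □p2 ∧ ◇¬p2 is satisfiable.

No, unsatisfiable

1. □p2 ∧ ◇¬p2, 0
2. □p2, 0
3. ◇¬p2, 0
4. p2, 0
5. ¬p2, 1
6. p2, 1
Accessibility: 0R0, 0R1, 1R1
Branch closes: p2 and ¬p2 both at 1.
Every branch closes; the branch above is one of them.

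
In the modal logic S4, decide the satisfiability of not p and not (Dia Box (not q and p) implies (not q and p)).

Satisfiable (open branch found)

1. not p and not (Dia Box (not q and p) implies (not q and p)), w0
2. not p, w0   [and-rule on 1]
3. not (Dia Box (not q and p) implies (not q and p)), w0   [and-rule on 1]
4. Dia Box (not q and p), w0   [neg-implies-rule on 3]
5. not (not q and p), w0   [neg-implies-rule on 3]
6. Box (not q and p), w1   [Dia-rule on 4: fresh world w1, w0Rw1]
7. not q and p, w1   [Box-rule on 6 via w1Rw1]
8. not q, w1   [and-rule on 7]
9. p, w1   [and-rule on 7]
Accessibility: w0Rw0, w0Rw1, w1Rw1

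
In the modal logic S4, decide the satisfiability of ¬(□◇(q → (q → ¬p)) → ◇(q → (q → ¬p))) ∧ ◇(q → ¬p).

Unsatisfiable

1. ¬(□◇(q → (q → ¬p)) → ◇(q → (q → ¬p))) ∧ ◇(q → ¬p), 0
2. ¬(□◇(q → (q → ¬p)) → ◇(q → (q → ¬p))), 0
3. ◇(q → ¬p), 0
4. □◇(q → (q → ¬p)), 0
5. ¬◇(q → (q → ¬p)), 0
6. ◇(q → (q → ¬p)), 0
7. ¬(q → (q → ¬p)), 0
8. q, 0
9. ¬(q → ¬p), 0
10. p, 0
11. q → ¬p, 1
12. ◇(q → (q → ¬p)), 1
13. ¬(q → (q → ¬p)), 1
14. q, 1
15. ¬(q → ¬p), 1
16. p, 1
17. ¬p, 1
Accessibility: 0R0, 0R1, 1R1
Branch closes: p and ¬p both at 1.
(One branch shown.) All branches close.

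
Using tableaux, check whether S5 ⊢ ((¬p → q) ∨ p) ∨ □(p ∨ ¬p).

Yes, valid

Tableau for the negation ¬(((¬p → q) ∨ p) ∨ □(p ∨ ¬p)):
1. ¬(((¬p → q) ∨ p) ∨ □(p ∨ ¬p)), w0
2. ¬((¬p → q) ∨ p), w0   [¬∨-rule on 1]
3. ¬□(p ∨ ¬p), w0   [¬∨-rule on 1]
4. ¬(¬p → q), w0   [¬∨-rule on 2]
5. ¬p, w0   [¬∨-rule on 2]
6. ¬q, w0   [¬→-rule on 4]
7. ¬(p ∨ ¬p), w1   [¬□-rule on 3: fresh world w1, w0Rw1]
8. ¬p, w1   [¬∨-rule on 7]
9. p, w1   [¬∨-rule on 7]
Accessibility: w0Rw0, w0Rw1, w1Rw0, w1Rw1
Branch closes: p and ¬p both at w1.
All branches of the negation close; one closing branch shown above.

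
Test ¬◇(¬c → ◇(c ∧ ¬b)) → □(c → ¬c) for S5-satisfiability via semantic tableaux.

1. ¬◇(¬c → ◇(c ∧ ¬b)) → □(c → ¬c), w0
2. □(c → ¬c), w0   [→-rule on 1 (branches; this branch)]
3. c → ¬c, w0   [□-rule on 2 via w0Rw0]
4. ¬c, w0   [→-rule on 3 (branches; this branch)]
Accessibility: w0Rw0

Satisfiable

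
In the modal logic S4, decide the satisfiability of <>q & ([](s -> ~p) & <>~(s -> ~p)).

Unsatisfiable

1. <>q & ([](s -> ~p) & <>~(s -> ~p)), u
2. <>q, u
3. [](s -> ~p) & <>~(s -> ~p), u
4. [](s -> ~p), u
5. <>~(s -> ~p), u
6. s -> ~p, u
7. ~p, u
8. q, v
9. s -> ~p, v
10. ~p, v
11. ~(s -> ~p), w
12. s, w
13. p, w
14. s -> ~p, w
15. ~p, w
Accessibility: uRu, uRv, uRw, vRv, wRw
Branch closes: p and ~p both at w.
(One branch shown.) All branches close.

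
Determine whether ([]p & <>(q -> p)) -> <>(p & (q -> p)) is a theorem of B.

Tableau for the negation ~(([]p & <>(q -> p)) -> <>(p & (q -> p))):
1. ~(([]p & <>(q -> p)) -> <>(p & (q -> p))), w0
2. []p & <>(q -> p), w0   [~->-rule on 1]
3. ~<>(p & (q -> p)), w0   [~->-rule on 1]
4. []p, w0   [&-rule on 2]
5. <>(q -> p), w0   [&-rule on 2]
6. ~(p & (q -> p)), w0   [~<>-rule on 3 via w0Rw0]
7. p, w0   [[]-rule on 4 via w0Rw0]
8. ~(q -> p), w0   [~&-rule on 6 (branches; this branch)]
9. q, w0   [~->-rule on 8]
10. ~p, w0   [~->-rule on 8]
Accessibility: w0Rw0
Branch closes: p and ~p both at w0.
Every branch of the negation's tableau closes; the branch above is one of them.

Valid in B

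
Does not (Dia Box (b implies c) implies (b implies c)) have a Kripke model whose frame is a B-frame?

Unsatisfiable

1. not (Dia Box (b implies c) implies (b implies c)), 0
2. Dia Box (b implies c), 0   [neg-implies-rule on 1]
3. not (b implies c), 0   [neg-implies-rule on 1]
4. b, 0   [neg-implies-rule on 3]
5. not c, 0   [neg-implies-rule on 3]
6. Box (b implies c), 1   [Dia-rule on 2: fresh world 1, 0R1]
7. b implies c, 0   [Box-rule on 6 via 1R0]
8. b implies c, 1   [Box-rule on 6 via 1R1]
9. c, 0   [implies-rule on 7 (branches; this branch)]
Accessibility: 0R0, 0R1, 1R0, 1R1
Branch closes: c and not c both at 0.
Every branch closes; the branch above is one of them.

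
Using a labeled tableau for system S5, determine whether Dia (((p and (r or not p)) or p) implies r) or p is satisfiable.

1. Dia (((p and (r or not p)) or p) implies r) or p, u
2. p, u   [or-rule on 1 (branches; this branch)]
Accessibility: uRu

Satisfiable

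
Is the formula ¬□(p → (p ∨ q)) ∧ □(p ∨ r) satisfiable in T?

1. ¬□(p → (p ∨ q)) ∧ □(p ∨ r), u
2. ¬□(p → (p ∨ q)), u   [∧-rule on 1]
3. □(p ∨ r), u   [∧-rule on 1]
4. p ∨ r, u   [□-rule on 3 via uRu]
5. r, u   [∨-rule on 4 (branches; this branch)]
6. ¬(p → (p ∨ q)), v   [¬□-rule on 2: fresh world v, uRv]
7. p, v   [¬→-rule on 6]
8. ¬(p ∨ q), v   [¬→-rule on 6]
9. ¬p, v   [¬∨-rule on 8]
10. ¬q, v   [¬∨-rule on 8]
Accessibility: uRu, uRv, vRv
Branch closes: p and ¬p both at v.
Every branch closes; the branch above is one of them.

Unsatisfiable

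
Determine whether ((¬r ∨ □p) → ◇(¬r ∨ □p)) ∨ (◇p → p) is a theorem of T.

Tableau for the negation ¬(((¬r ∨ □p) → ◇(¬r ∨ □p)) ∨ (◇p → p)):
1. ¬(((¬r ∨ □p) → ◇(¬r ∨ □p)) ∨ (◇p → p)), w0
2. ¬((¬r ∨ □p) → ◇(¬r ∨ □p)), w0
3. ¬(◇p → p), w0
4. ¬r ∨ □p, w0
5. ¬◇(¬r ∨ □p), w0
6. ◇p, w0
7. ¬p, w0
8. ¬(¬r ∨ □p), w0
9. r, w0
10. ¬□p, w0
11. □p, w0
12. p, w0
Accessibility: w0Rw0
Branch closes: p and ¬p both at w0.
Every branch of the negation's tableau closes; the branch above is one of them.

Valid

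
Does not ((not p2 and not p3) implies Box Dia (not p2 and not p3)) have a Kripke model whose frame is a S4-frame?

1. not ((not p2 and not p3) implies Box Dia (not p2 and not p3)), w0
2. not p2 and not p3, w0
3. not Box Dia (not p2 and not p3), w0
4. not p2, w0
5. not p3, w0
6. not Dia (not p2 and not p3), w1
7. not (not p2 and not p3), w1
8. p3, w1
Accessibility: w0Rw0, w0Rw1, w1Rw1

Satisfiable (open branch found)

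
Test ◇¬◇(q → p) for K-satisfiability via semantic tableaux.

Satisfiable

1. ◇¬◇(q → p), w0
2. ¬◇(q → p), w1   [◇-rule on 1: fresh world w1, w0Rw1]
Accessibility: w0Rw1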